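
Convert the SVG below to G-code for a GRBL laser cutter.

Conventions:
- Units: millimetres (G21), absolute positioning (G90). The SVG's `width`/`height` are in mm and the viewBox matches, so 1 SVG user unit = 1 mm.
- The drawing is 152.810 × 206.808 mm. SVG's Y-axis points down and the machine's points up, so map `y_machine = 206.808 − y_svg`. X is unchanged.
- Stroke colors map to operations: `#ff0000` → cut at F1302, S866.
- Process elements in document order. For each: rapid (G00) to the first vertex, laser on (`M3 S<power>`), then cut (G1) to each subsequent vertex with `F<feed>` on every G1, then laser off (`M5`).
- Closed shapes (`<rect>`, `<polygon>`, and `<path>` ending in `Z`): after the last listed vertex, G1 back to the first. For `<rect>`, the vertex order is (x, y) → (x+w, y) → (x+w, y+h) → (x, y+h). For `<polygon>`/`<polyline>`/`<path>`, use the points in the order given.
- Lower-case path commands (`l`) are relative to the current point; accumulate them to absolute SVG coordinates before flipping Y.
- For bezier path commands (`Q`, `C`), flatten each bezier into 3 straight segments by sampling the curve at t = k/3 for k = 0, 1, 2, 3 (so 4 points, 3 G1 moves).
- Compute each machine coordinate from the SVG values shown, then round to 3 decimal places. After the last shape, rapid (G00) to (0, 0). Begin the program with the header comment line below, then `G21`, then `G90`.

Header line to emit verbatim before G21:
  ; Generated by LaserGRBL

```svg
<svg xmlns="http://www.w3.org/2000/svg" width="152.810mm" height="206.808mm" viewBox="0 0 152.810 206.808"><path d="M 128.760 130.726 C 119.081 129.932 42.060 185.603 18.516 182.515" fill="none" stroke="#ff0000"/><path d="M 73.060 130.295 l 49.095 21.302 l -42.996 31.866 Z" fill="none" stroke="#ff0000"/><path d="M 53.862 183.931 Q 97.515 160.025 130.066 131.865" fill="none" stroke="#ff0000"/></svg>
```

; Generated by LaserGRBL
G21
G90
G00 X128.760 Y76.082
M3 S866
G1 X101.108 Y62.322 F1302
G1 X55.411 Y36.524 F1302
G1 X18.516 Y24.293 F1302
M5
G00 X73.060 Y76.513
M3 S866
G1 X122.155 Y55.211 F1302
G1 X79.159 Y23.345 F1302
G1 X73.060 Y76.513 F1302
M5
G00 X53.862 Y22.877
M3 S866
G1 X81.730 Y39.287 F1302
G1 X107.132 Y56.642 F1302
G1 X130.066 Y74.943 F1302
M5
G00 X0.000 Y0.000

Since the viewBox matches the mm dimensions, user units are millimetres directly. The only transform is the Y-flip y_m = 206.808 − y_svg.

Shape 1 is a cubic bezier drawn with `<path>`. Its stroke #ff0000 means cut at S866, F1302. After flipping Y the toolpath is (128.760,76.082) → (101.108,62.322) → (55.411,36.524) → (18.516,24.293).

Shape 2 is a regular polygon drawn with `<path>`. Its stroke #ff0000 means cut at S866, F1302. After flipping Y the toolpath is (73.060,76.513) → (122.155,55.211) → (79.159,23.345) → (73.060,76.513), returning to the start.

Shape 3 is a quadratic bezier drawn with `<path>`. Its stroke #ff0000 means cut at S866, F1302. After flipping Y the toolpath is (53.862,22.877) → (81.730,39.287) → (107.132,56.642) → (130.066,74.943).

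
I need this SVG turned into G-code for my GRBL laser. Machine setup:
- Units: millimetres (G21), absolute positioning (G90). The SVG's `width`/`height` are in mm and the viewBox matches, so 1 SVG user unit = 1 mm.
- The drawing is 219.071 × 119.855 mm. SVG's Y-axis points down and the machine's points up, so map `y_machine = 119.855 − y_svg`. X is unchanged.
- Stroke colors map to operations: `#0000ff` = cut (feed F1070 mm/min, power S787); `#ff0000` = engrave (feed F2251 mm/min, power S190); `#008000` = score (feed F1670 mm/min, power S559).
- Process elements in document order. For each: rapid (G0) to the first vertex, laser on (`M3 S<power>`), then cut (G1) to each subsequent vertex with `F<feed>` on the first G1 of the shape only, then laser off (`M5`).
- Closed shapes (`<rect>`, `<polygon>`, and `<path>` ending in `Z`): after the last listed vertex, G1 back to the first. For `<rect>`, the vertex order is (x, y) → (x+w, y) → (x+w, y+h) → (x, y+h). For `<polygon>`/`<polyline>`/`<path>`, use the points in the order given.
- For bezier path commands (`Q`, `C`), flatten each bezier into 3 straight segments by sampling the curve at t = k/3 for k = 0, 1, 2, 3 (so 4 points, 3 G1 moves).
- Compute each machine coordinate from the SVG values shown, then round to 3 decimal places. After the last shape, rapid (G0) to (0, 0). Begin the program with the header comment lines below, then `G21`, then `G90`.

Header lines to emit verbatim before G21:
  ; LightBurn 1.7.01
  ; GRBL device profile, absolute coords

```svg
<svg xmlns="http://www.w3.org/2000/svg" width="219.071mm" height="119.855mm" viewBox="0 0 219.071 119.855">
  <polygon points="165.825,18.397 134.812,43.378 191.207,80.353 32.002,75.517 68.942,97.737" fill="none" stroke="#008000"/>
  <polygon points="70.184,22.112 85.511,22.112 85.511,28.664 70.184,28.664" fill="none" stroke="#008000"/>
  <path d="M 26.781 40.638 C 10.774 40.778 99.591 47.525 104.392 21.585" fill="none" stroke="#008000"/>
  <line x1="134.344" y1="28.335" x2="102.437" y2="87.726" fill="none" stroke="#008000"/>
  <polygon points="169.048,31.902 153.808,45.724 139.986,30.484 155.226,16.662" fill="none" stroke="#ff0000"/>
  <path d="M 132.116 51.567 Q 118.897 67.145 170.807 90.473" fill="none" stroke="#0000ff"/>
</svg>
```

; LightBurn 1.7.01
; GRBL device profile, absolute coords
G21
G90
G0 X165.825 Y101.458
M3 S559
G1 X134.812 Y76.477 F1670
G1 X191.207 Y39.502
G1 X32.002 Y44.338
G1 X68.942 Y22.118
G1 X165.825 Y101.458
M5
G0 X70.184 Y97.743
M3 S559
G1 X85.511 Y97.743 F1670
G1 X85.511 Y91.191
G1 X70.184 Y91.191
G1 X70.184 Y97.743
M5
G0 X26.781 Y79.217
M3 S559
G1 X38.721 Y78.330 F1670
G1 X78.580 Y81.770
G1 X104.392 Y98.270
M5
G0 X134.344 Y91.520
M3 S559
G1 X102.437 Y32.129 F1670
M5
G0 X169.048 Y87.953
M3 S190
G1 X153.808 Y74.131 F2251
G1 X139.986 Y89.371
G1 X155.226 Y103.193
G1 X169.048 Y87.953
M5
G0 X132.116 Y68.288
M3 S787
G1 X130.540 Y57.042 F1070
G1 X143.437 Y44.073
G1 X170.807 Y29.382
M5
G0 X0.000 Y0.000

1 u = 1 mm; y_m = 119.855 − y.

[1] `<polygon>` closed polygon, #008000→score S559 F1670: (165.825,101.458) → (134.812,76.477) → (191.207,39.502) → (32.002,44.338) → (68.942,22.118) → (165.825,101.458) (closed)

[2] `<polygon>` rectangle, #008000→score S559 F1670: (70.184,97.743) → (85.511,97.743) → (85.511,91.191) → (70.184,91.191) → (70.184,97.743) (closed)

[3] `<path>` cubic bezier, #008000→score S559 F1670: (26.781,79.217) → (38.721,78.330) → (78.580,81.770) → (104.392,98.270)

[4] `<line>` line segment, #008000→score S559 F1670: (134.344,91.520) → (102.437,32.129)

[5] `<polygon>` regular polygon, #ff0000→engrave S190 F2251: (169.048,87.953) → (153.808,74.131) → (139.986,89.371) → (155.226,103.193) → (169.048,87.953) (closed)

[6] `<path>` quadratic bezier, #0000ff→cut S787 F1070: (132.116,68.288) → (130.540,57.042) → (143.437,44.073) → (170.807,29.382)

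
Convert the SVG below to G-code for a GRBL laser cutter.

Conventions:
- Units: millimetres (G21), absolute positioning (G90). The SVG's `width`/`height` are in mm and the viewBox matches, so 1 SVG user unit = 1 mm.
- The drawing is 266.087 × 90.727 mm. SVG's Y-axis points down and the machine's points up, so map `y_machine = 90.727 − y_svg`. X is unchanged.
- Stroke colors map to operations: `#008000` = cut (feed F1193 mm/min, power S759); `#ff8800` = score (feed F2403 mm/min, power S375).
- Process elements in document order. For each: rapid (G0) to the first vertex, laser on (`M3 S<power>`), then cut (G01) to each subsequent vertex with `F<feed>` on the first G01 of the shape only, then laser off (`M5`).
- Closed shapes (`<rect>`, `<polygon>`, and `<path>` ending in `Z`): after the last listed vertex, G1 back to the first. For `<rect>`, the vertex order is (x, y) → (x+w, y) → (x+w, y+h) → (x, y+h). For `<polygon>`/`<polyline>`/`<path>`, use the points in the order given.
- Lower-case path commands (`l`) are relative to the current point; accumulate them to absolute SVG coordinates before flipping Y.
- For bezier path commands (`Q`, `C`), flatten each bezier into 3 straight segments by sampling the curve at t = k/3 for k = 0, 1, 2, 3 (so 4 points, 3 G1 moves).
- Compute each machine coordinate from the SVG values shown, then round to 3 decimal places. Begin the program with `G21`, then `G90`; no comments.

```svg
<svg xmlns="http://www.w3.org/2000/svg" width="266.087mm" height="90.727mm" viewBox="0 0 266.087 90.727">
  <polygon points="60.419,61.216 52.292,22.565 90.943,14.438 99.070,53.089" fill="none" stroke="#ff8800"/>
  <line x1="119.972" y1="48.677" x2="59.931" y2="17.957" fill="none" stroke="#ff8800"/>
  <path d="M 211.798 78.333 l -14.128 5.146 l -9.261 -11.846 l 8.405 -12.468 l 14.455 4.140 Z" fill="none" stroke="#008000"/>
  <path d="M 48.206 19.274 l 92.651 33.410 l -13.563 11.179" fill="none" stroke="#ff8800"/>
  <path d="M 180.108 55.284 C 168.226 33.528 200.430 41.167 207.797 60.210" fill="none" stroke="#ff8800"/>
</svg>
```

G21
G90
G0 X60.419 Y29.511
M3 S375
G01 X52.292 Y68.162 F2403
G01 X90.943 Y76.289
G01 X99.070 Y37.638
G01 X60.419 Y29.511
M5
G0 X119.972 Y42.050
M3 S375
G01 X59.931 Y72.770 F2403
M5
G0 X211.798 Y12.394
M3 S759
G01 X197.670 Y7.248 F1193
G01 X188.409 Y19.094
G01 X196.814 Y31.562
G01 X211.269 Y27.422
G01 X211.798 Y12.394
M5
G0 X48.206 Y71.453
M3 S375
G01 X140.857 Y38.043 F2403
G01 X127.294 Y26.864
M5
G0 X180.108 Y35.443
M3 S375
G01 X180.369 Y48.067 F2403
G01 X194.704 Y45.092
G01 X207.797 Y30.517
M5

viewBox `0 0 266.087 90.727` with mm width/height → 1 unit = 1 mm. Flip: y_m = 90.727 − y_svg.

**Shape 1** — `<polygon>` regular polygon, stroke `#ff8800` → score (S375, F2403). Machine vertices: (60.419,29.511) → (52.292,68.162) → (90.943,76.289) → (99.070,37.638) → (60.419,29.511). Closed: final G1 returns to the first vertex.

**Shape 2** — `<line>` line segment, stroke `#ff8800` → score (S375, F2403). Machine vertices: (119.972,42.050) → (59.931,72.770). Open path.

**Shape 3** — `<path>` regular polygon, stroke `#008000` → cut (S759, F1193). Machine vertices: (211.798,12.394) → (197.670,7.248) → (188.409,19.094) → (196.814,31.562) → (211.269,27.422) → (211.798,12.394). Closed: final G1 returns to the first vertex.

**Shape 4** — `<path>` open polyline, stroke `#ff8800` → score (S375, F2403). Machine vertices: (48.206,71.453) → (140.857,38.043) → (127.294,26.864). Open path.

**Shape 5** — `<path>` cubic bezier, stroke `#ff8800` → score (S375, F2403). Control points (SVG): P0=(180.108,55.284), P1=(168.226,33.528), P2=(200.430,41.167), P3=(207.797,60.210); sampled at t=k/3. Machine vertices: (180.108,35.443) → (180.369,48.067) → (194.704,45.092) → (207.797,30.517). Open path.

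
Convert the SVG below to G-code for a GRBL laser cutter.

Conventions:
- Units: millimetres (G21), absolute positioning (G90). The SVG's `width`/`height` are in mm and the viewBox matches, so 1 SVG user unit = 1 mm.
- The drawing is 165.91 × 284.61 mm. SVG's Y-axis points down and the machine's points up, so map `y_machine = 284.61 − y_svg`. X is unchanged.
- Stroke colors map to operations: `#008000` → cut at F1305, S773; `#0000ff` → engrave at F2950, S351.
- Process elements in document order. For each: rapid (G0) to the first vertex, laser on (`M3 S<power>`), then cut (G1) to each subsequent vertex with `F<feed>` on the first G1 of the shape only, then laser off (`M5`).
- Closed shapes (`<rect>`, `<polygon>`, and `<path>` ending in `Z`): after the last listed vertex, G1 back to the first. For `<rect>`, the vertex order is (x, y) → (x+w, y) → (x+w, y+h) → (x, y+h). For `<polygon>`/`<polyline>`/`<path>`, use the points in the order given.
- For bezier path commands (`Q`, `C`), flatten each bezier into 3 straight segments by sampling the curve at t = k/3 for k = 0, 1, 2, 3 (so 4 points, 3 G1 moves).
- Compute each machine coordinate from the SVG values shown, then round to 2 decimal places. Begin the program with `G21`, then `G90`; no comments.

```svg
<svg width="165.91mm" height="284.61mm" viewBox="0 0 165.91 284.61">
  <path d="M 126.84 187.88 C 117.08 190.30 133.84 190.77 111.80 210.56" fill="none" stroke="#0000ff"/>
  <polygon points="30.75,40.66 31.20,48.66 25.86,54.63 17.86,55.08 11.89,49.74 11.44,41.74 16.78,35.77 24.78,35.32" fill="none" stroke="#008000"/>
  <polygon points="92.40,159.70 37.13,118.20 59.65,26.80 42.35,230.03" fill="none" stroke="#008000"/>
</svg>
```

viewBox `0 0 165.91 284.61` with mm width/height → 1 unit = 1 mm. Flip: y_m = 284.61 − y_svg.

**Shape 1** — `<path>` cubic bezier, stroke `#0000ff` → engrave (S351, F2950). Control points (SVG): P0=(126.84,187.88), P1=(117.08,190.30), P2=(133.84,190.77), P3=(111.80,210.56); sampled at t=k/3. Machine vertices: (126.84,96.73) → (123.50,94.17) → (123.33,88.19) → (111.80,74.05). Open path.

**Shape 2** — `<polygon>` regular polygon, stroke `#008000` → cut (S773, F1305). Machine vertices: (30.75,243.95) → (31.20,235.95) → (25.86,229.98) → (17.86,229.53) → (11.89,234.87) → (11.44,242.87) → (16.78,248.84) → (24.78,249.29) → (30.75,243.95). Closed: final G1 returns to the first vertex.

**Shape 3** — `<polygon>` closed polygon, stroke `#008000` → cut (S773, F1305). Machine vertices: (92.40,124.91) → (37.13,166.41) → (59.65,257.81) → (42.35,54.58) → (92.40,124.91). Closed: final G1 returns to the first vertex.

G21
G90
G0 X126.84 Y96.73
M3 S351
G1 X123.50 Y94.17 F2950
G1 X123.33 Y88.19
G1 X111.80 Y74.05
M5
G0 X30.75 Y243.95
M3 S773
G1 X31.20 Y235.95 F1305
G1 X25.86 Y229.98
G1 X17.86 Y229.53
G1 X11.89 Y234.87
G1 X11.44 Y242.87
G1 X16.78 Y248.84
G1 X24.78 Y249.29
G1 X30.75 Y243.95
M5
G0 X92.40 Y124.91
M3 S773
G1 X37.13 Y166.41 F1305
G1 X59.65 Y257.81
G1 X42.35 Y54.58
G1 X92.40 Y124.91
M5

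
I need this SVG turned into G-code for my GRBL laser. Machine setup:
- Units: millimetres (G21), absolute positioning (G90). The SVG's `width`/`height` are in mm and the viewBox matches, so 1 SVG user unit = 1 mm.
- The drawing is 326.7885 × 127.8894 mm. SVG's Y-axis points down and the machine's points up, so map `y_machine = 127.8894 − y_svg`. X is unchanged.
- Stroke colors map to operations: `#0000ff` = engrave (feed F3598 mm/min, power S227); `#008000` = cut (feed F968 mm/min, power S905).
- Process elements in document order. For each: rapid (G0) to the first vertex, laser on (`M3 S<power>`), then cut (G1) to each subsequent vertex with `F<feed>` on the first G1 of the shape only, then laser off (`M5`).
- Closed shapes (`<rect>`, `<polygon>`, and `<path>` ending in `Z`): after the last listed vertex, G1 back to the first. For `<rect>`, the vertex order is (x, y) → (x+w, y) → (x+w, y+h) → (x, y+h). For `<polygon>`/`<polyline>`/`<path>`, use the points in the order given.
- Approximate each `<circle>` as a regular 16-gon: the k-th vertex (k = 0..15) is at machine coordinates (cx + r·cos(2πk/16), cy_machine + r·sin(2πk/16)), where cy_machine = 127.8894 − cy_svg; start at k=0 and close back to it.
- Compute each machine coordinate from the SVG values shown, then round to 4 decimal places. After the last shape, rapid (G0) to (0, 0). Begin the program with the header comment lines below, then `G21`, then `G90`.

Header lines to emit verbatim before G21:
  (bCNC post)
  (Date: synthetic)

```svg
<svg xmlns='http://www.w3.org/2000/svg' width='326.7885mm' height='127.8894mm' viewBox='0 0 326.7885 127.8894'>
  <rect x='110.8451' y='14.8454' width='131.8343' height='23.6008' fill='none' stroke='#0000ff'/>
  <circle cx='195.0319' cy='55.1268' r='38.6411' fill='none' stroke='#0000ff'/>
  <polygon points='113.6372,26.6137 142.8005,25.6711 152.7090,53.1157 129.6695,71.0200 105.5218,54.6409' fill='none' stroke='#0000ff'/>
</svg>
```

(bCNC post)
(Date: synthetic)
G21
G90
G0 X110.8451 Y113.0440
M3 S227
G1 X242.6794 Y113.0440 F3598
G1 X242.6794 Y89.4432
G1 X110.8451 Y89.4432
G1 X110.8451 Y113.0440
M5
G0 X233.6730 Y72.7626
M3 S227
G1 X230.7316 Y87.5499 F3598
G1 X222.3553 Y100.0860
G1 X209.8192 Y108.4623
G1 X195.0319 Y111.4037
G1 X180.2446 Y108.4623
G1 X167.7085 Y100.0860
G1 X159.3322 Y87.5499
G1 X156.3908 Y72.7626
G1 X159.3322 Y57.9753
G1 X167.7085 Y45.4392
G1 X180.2446 Y37.0629
G1 X195.0319 Y34.1215
G1 X209.8192 Y37.0629
G1 X222.3553 Y45.4392
G1 X230.7316 Y57.9753
G1 X233.6730 Y72.7626
M5
G0 X113.6372 Y101.2757
M3 S227
G1 X142.8005 Y102.2183 F3598
G1 X152.7090 Y74.7737
G1 X129.6695 Y56.8694
G1 X105.5218 Y73.2485
G1 X113.6372 Y101.2757
M5
G0 X0.0000 Y0.0000

viewBox `0 0 326.7885 127.8894` with mm width/height → 1 unit = 1 mm. Flip: y_m = 127.8894 − y_svg.

**Shape 1** — `<rect>` rectangle, stroke `#0000ff` → engrave (S227, F3598). Machine vertices: (110.8451,113.0440) → (242.6794,113.0440) → (242.6794,89.4432) → (110.8451,89.4432) → (110.8451,113.0440). Closed: final G1 returns to the first vertex.

**Shape 2** — `<circle>` circle, stroke `#0000ff` → engrave (S227, F3598). Machine vertices: (233.6730,72.7626) → (230.7316,87.5499) → (222.3553,100.0860) → (209.8192,108.4623) → (195.0319,111.4037) → (180.2446,108.4623) → (167.7085,100.0860) → (159.3322,87.5499) → (156.3908,72.7626) → (159.3322,57.9753) → (167.7085,45.4392) → (180.2446,37.0629) → (195.0319,34.1215) → (209.8192,37.0629) → (222.3553,45.4392) → (230.7316,57.9753) → (233.6730,72.7626). Closed: final G1 returns to the first vertex.

**Shape 3** — `<polygon>` regular polygon, stroke `#0000ff` → engrave (S227, F3598). Machine vertices: (113.6372,101.2757) → (142.8005,102.2183) → (152.7090,74.7737) → (129.6695,56.8694) → (105.5218,73.2485) → (113.6372,101.2757). Closed: final G1 returns to the first vertex.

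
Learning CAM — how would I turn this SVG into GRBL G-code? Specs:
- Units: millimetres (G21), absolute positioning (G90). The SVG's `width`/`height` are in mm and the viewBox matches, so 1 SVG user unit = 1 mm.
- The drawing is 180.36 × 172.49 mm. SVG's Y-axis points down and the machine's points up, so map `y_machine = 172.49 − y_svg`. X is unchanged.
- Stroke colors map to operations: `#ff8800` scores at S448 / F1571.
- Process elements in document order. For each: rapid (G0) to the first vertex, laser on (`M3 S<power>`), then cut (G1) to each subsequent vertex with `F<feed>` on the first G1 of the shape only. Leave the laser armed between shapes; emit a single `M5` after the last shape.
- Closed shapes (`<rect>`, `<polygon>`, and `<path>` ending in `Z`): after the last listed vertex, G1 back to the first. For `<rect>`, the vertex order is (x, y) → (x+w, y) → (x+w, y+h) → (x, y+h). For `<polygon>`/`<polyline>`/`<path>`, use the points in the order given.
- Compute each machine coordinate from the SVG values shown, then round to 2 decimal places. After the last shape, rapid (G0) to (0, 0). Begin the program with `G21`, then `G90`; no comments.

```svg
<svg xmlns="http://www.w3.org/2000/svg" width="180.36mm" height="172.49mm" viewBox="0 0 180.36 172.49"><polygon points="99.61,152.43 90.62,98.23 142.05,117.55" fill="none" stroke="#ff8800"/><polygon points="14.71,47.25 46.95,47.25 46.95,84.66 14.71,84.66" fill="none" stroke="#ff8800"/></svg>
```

1 u = 1 mm; y_m = 172.49 − y.

[1] `<polygon>` regular polygon, #ff8800→score S448 F1571: (99.61,20.06) → (90.62,74.26) → (142.05,54.94) → (99.61,20.06) (closed)

[2] `<polygon>` rectangle, #ff8800→score S448 F1571: (14.71,125.24) → (46.95,125.24) → (46.95,87.83) → (14.71,87.83) → (14.71,125.24) (closed)

G21
G90
G0 X99.61 Y20.06
M3 S448
G1 X90.62 Y74.26 F1571
G1 X142.05 Y54.94
G1 X99.61 Y20.06
G0 X14.71 Y125.24
M3 S448
G1 X46.95 Y125.24 F1571
G1 X46.95 Y87.83
G1 X14.71 Y87.83
G1 X14.71 Y125.24
M5
G0 X0.00 Y0.00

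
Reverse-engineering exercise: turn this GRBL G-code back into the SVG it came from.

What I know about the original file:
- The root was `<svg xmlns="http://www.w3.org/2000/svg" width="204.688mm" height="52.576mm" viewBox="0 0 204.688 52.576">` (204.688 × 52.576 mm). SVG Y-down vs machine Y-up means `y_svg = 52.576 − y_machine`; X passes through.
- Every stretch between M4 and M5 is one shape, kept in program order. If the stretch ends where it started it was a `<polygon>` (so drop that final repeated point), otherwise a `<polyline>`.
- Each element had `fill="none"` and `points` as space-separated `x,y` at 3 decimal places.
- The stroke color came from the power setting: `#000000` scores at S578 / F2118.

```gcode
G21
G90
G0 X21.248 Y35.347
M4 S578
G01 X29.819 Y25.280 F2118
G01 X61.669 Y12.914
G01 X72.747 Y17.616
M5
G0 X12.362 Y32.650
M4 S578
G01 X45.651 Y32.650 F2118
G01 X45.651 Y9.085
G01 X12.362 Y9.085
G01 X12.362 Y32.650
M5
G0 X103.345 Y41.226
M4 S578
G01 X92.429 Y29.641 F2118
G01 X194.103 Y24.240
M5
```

y_svg = 52.576 − y_m. Every run uses S578, so all elements get stroke `#000000` (score).

[1] open run; points: 21.248,17.229 29.819,27.296 61.669,39.662 72.747,34.960

[2] closed run; points: 12.362,19.926 45.651,19.926 45.651,43.491 12.362,43.491

[3] open run; points: 103.345,11.350 92.429,22.935 194.103,28.336

<svg xmlns="http://www.w3.org/2000/svg" width="204.688mm" height="52.576mm" viewBox="0 0 204.688 52.576">
  <polyline points="21.248,17.229 29.819,27.296 61.669,39.662 72.747,34.960" fill="none" stroke="#000000"/>
  <polygon points="12.362,19.926 45.651,19.926 45.651,43.491 12.362,43.491" fill="none" stroke="#000000"/>
  <polyline points="103.345,11.350 92.429,22.935 194.103,28.336" fill="none" stroke="#000000"/>
</svg>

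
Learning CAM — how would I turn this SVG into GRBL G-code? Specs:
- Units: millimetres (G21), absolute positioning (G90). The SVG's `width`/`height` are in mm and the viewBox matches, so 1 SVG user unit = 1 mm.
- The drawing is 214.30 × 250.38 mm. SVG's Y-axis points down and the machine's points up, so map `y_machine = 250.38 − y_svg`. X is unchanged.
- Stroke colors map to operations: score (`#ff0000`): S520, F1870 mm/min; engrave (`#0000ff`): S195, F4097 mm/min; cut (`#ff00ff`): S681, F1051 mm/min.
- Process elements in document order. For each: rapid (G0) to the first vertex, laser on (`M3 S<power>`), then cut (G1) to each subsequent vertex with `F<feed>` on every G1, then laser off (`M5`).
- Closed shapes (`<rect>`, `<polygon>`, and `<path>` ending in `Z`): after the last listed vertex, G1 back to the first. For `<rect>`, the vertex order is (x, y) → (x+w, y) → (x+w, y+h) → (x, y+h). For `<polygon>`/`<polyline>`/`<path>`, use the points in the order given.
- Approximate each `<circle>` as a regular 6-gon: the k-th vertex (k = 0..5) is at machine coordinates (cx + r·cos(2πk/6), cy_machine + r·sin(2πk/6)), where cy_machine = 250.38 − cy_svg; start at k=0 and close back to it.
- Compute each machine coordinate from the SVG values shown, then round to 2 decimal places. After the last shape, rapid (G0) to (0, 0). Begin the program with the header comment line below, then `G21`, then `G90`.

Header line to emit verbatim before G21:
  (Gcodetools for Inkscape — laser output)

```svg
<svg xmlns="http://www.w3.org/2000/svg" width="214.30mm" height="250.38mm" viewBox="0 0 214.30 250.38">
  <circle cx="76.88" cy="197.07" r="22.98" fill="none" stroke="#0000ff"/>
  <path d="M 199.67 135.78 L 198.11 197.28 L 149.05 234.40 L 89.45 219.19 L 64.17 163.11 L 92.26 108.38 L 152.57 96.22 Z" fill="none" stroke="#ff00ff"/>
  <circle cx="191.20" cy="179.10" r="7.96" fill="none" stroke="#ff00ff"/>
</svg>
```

Since the viewBox matches the mm dimensions, user units are millimetres directly. The only transform is the Y-flip y_m = 250.38 − y_svg.

Shape 1 is a circle drawn with `<circle>`. Its stroke #0000ff means engrave at S195, F4097. After flipping Y the toolpath is (99.86,53.31) → (88.37,73.21) → (65.39,73.21) → (53.90,53.31) → (65.39,33.41) → (88.37,33.41) → (99.86,53.31), returning to the start.

Shape 2 is a regular polygon drawn with `<path>`. Its stroke #ff00ff means cut at S681, F1051. After flipping Y the toolpath is (199.67,114.60) → (198.11,53.10) → (149.05,15.98) → (89.45,31.19) → (64.17,87.27) → (92.26,142.00) → (152.57,154.16) → (199.67,114.60), returning to the start.

Shape 3 is a circle drawn with `<circle>`. Its stroke #ff00ff means cut at S681, F1051. After flipping Y the toolpath is (199.16,71.28) → (195.18,78.17) → (187.22,78.17) → (183.24,71.28) → (187.22,64.39) → (195.18,64.39) → (199.16,71.28), returning to the start.

(Gcodetools for Inkscape — laser output)
G21
G90
G0 X99.86 Y53.31
M3 S195
G1 X88.37 Y73.21 F4097
G1 X65.39 Y73.21 F4097
G1 X53.90 Y53.31 F4097
G1 X65.39 Y33.41 F4097
G1 X88.37 Y33.41 F4097
G1 X99.86 Y53.31 F4097
M5
G0 X199.67 Y114.60
M3 S681
G1 X198.11 Y53.10 F1051
G1 X149.05 Y15.98 F1051
G1 X89.45 Y31.19 F1051
G1 X64.17 Y87.27 F1051
G1 X92.26 Y142.00 F1051
G1 X152.57 Y154.16 F1051
G1 X199.67 Y114.60 F1051
M5
G0 X199.16 Y71.28
M3 S681
G1 X195.18 Y78.17 F1051
G1 X187.22 Y78.17 F1051
G1 X183.24 Y71.28 F1051
G1 X187.22 Y64.39 F1051
G1 X195.18 Y64.39 F1051
G1 X199.16 Y71.28 F1051
M5
G0 X0.00 Y0.00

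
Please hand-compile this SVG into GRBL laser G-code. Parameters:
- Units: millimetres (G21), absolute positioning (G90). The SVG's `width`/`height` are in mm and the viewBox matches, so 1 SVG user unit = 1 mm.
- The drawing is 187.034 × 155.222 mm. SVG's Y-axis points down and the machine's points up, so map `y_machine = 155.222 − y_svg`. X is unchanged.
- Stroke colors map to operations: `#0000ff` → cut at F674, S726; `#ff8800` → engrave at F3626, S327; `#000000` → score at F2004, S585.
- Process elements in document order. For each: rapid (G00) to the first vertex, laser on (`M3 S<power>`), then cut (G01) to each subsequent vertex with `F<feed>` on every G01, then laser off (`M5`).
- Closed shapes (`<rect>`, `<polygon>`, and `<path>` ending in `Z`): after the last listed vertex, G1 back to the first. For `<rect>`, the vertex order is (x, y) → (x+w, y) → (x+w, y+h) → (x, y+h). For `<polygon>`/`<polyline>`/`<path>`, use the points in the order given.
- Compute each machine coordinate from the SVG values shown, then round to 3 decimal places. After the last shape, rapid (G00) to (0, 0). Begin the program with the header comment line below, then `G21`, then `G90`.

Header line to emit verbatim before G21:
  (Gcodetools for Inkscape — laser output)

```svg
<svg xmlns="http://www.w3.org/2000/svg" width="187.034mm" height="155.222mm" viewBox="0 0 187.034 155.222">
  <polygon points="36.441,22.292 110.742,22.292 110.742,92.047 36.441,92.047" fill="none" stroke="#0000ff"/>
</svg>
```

(Gcodetools for Inkscape — laser output)
G21
G90
G00 X36.441 Y132.930
M3 S726
G01 X110.742 Y132.930 F674
G01 X110.742 Y63.175 F674
G01 X36.441 Y63.175 F674
G01 X36.441 Y132.930 F674
M5
G00 X0.000 Y0.000

Since the viewBox matches the mm dimensions, user units are millimetres directly. The only transform is the Y-flip y_m = 155.222 − y_svg.

Shape 1 is a rectangle drawn with `<polygon>`. Its stroke #0000ff means cut at S726, F674. After flipping Y the toolpath is (36.441,132.930) → (110.742,132.930) → (110.742,63.175) → (36.441,63.175) → (36.441,132.930), returning to the start.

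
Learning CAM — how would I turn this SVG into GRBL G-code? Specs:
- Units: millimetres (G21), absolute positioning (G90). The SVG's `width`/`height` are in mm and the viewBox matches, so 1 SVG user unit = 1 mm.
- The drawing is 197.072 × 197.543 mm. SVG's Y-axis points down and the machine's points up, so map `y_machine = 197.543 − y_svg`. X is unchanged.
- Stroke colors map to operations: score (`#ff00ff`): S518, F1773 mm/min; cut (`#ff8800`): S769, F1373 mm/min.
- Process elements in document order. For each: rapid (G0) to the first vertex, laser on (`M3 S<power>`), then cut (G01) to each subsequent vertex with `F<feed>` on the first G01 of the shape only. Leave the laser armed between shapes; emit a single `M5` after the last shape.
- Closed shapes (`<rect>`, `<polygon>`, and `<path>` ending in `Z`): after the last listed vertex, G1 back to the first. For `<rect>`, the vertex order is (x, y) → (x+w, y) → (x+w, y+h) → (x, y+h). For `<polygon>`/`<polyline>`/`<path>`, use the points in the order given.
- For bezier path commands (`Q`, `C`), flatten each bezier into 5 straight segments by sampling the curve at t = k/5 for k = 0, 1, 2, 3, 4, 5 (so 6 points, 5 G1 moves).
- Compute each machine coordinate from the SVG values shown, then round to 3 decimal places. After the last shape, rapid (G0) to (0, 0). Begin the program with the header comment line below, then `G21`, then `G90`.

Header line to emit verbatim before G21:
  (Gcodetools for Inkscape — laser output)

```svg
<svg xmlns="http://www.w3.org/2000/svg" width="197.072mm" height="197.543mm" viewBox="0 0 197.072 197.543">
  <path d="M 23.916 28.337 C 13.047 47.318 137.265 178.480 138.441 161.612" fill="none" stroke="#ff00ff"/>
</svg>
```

Since the viewBox matches the mm dimensions, user units are millimetres directly. The only transform is the Y-flip y_m = 197.543 − y_svg.

Shape 1 is a cubic bezier drawn with `<path>`. Its stroke #ff00ff means score at S518, F1773. After flipping Y the toolpath is (23.916,169.206) → (31.540,146.437) → (59.195,109.235) → (94.490,70.090) → (125.035,41.492) → (138.441,35.931).

(Gcodetools for Inkscape — laser output)
G21
G90
G0 X23.916 Y169.206
M3 S518
G01 X31.540 Y146.437 F1773
G01 X59.195 Y109.235
G01 X94.490 Y70.090
G01 X125.035 Y41.492
G01 X138.441 Y35.931
M5
G0 X0.000 Y0.000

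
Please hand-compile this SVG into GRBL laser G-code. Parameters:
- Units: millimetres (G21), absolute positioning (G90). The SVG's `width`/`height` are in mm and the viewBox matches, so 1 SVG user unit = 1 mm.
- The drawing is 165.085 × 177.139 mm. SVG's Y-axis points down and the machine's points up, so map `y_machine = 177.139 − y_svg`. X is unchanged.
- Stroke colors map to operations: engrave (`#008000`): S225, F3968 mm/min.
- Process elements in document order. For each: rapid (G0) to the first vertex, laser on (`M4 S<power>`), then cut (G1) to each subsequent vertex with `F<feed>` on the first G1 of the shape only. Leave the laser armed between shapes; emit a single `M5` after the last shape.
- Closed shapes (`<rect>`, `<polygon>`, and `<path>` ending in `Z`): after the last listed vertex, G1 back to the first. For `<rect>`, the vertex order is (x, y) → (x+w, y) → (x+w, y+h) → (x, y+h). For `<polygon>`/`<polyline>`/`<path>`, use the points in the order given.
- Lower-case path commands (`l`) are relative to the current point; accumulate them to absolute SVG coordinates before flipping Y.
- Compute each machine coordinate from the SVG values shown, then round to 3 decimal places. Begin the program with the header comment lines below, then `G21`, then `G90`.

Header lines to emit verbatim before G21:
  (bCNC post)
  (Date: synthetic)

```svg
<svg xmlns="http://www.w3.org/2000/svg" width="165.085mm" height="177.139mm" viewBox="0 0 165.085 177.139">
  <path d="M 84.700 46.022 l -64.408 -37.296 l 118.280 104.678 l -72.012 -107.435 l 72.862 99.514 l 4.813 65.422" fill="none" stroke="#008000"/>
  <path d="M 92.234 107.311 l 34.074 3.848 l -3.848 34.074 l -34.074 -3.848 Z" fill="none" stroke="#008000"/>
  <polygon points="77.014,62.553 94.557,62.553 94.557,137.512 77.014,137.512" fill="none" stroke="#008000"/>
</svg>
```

(bCNC post)
(Date: synthetic)
G21
G90
G0 X84.700 Y131.117
M4 S225
G1 X20.292 Y168.413 F3968
G1 X138.572 Y63.735
G1 X66.560 Y171.170
G1 X139.422 Y71.656
G1 X144.235 Y6.234
G0 X92.234 Y69.828
M4 S225
G1 X126.308 Y65.980 F3968
G1 X122.460 Y31.906
G1 X88.386 Y35.754
G1 X92.234 Y69.828
G0 X77.014 Y114.586
M4 S225
G1 X94.557 Y114.586 F3968
G1 X94.557 Y39.627
G1 X77.014 Y39.627
G1 X77.014 Y114.586
M5

1 u = 1 mm; y_m = 177.139 − y.

[1] `<path>` open polyline, #008000→engrave S225 F3968: (84.700,131.117) → (20.292,168.413) → (138.572,63.735) → (66.560,171.170) → (139.422,71.656) → (144.235,6.234)

[2] `<path>` regular polygon, #008000→engrave S225 F3968: (92.234,69.828) → (126.308,65.980) → (122.460,31.906) → (88.386,35.754) → (92.234,69.828) (closed)

[3] `<polygon>` rectangle, #008000→engrave S225 F3968: (77.014,114.586) → (94.557,114.586) → (94.557,39.627) → (77.014,39.627) → (77.014,114.586) (closed)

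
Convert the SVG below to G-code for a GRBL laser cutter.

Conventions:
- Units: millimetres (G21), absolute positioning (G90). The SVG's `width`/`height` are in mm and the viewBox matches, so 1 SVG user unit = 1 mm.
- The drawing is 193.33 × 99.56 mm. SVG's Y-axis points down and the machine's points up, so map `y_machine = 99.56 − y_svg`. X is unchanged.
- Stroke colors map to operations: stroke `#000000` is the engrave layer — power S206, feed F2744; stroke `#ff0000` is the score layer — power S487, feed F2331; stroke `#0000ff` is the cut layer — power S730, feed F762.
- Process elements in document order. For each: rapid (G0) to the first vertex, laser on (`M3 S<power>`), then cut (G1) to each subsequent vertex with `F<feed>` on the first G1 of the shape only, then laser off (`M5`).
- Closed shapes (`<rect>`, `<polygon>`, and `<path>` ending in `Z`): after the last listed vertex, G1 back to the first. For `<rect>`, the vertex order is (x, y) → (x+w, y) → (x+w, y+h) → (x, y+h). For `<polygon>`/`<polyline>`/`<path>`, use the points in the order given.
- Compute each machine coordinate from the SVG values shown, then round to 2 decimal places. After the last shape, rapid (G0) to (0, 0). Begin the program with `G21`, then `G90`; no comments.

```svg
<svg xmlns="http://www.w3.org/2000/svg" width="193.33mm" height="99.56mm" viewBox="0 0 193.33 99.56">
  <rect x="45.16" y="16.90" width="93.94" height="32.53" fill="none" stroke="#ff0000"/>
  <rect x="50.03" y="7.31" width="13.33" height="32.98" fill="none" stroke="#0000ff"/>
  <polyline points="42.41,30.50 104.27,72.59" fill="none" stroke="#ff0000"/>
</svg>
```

G21
G90
G0 X45.16 Y82.66
M3 S487
G1 X139.10 Y82.66 F2331
G1 X139.10 Y50.13
G1 X45.16 Y50.13
G1 X45.16 Y82.66
M5
G0 X50.03 Y92.25
M3 S730
G1 X63.36 Y92.25 F762
G1 X63.36 Y59.27
G1 X50.03 Y59.27
G1 X50.03 Y92.25
M5
G0 X42.41 Y69.06
M3 S487
G1 X104.27 Y26.97 F2331
M5
G0 X0.00 Y0.00

1 u = 1 mm; y_m = 99.56 − y.

[1] `<rect>` rectangle, #ff0000→score S487 F2331: (45.16,82.66) → (139.10,82.66) → (139.10,50.13) → (45.16,50.13) → (45.16,82.66) (closed)

[2] `<rect>` rectangle, #0000ff→cut S730 F762: (50.03,92.25) → (63.36,92.25) → (63.36,59.27) → (50.03,59.27) → (50.03,92.25) (closed)

[3] `<polyline>` line segment, #ff0000→score S487 F2331: (42.41,69.06) → (104.27,26.97)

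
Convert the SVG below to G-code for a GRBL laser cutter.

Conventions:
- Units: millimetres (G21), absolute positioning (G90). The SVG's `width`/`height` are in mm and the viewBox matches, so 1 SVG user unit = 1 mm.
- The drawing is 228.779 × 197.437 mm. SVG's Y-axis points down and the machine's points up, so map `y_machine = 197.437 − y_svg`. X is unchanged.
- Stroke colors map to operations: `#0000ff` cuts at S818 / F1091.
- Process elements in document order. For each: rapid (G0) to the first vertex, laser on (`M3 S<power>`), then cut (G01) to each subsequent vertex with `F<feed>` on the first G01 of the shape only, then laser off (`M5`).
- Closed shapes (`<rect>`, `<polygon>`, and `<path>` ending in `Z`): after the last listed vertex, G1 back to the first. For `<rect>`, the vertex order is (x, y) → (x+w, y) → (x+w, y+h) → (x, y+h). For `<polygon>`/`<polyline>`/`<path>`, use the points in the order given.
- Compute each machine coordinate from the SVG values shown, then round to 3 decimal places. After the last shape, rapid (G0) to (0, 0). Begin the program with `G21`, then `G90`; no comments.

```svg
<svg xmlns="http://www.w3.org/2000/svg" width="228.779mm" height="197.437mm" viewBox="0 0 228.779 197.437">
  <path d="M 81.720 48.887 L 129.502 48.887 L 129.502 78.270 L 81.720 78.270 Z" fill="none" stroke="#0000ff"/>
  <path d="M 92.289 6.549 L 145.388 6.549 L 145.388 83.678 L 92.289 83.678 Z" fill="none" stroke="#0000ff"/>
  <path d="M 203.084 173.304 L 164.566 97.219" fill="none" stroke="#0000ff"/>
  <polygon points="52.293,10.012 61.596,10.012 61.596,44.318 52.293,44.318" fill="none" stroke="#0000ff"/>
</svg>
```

Since the viewBox matches the mm dimensions, user units are millimetres directly. The only transform is the Y-flip y_m = 197.437 − y_svg.

Shape 1 is a rectangle drawn with `<path>`. Its stroke #0000ff means cut at S818, F1091. After flipping Y the toolpath is (81.720,148.550) → (129.502,148.550) → (129.502,119.167) → (81.720,119.167) → (81.720,148.550), returning to the start.

Shape 2 is a rectangle drawn with `<path>`. Its stroke #0000ff means cut at S818, F1091. After flipping Y the toolpath is (92.289,190.888) → (145.388,190.888) → (145.388,113.759) → (92.289,113.759) → (92.289,190.888), returning to the start.

Shape 3 is a line segment drawn with `<path>`. Its stroke #0000ff means cut at S818, F1091. After flipping Y the toolpath is (203.084,24.133) → (164.566,100.218).

Shape 4 is a rectangle drawn with `<polygon>`. Its stroke #0000ff means cut at S818, F1091. After flipping Y the toolpath is (52.293,187.425) → (61.596,187.425) → (61.596,153.119) → (52.293,153.119) → (52.293,187.425), returning to the start.

G21
G90
G0 X81.720 Y148.550
M3 S818
G01 X129.502 Y148.550 F1091
G01 X129.502 Y119.167
G01 X81.720 Y119.167
G01 X81.720 Y148.550
M5
G0 X92.289 Y190.888
M3 S818
G01 X145.388 Y190.888 F1091
G01 X145.388 Y113.759
G01 X92.289 Y113.759
G01 X92.289 Y190.888
M5
G0 X203.084 Y24.133
M3 S818
G01 X164.566 Y100.218 F1091
M5
G0 X52.293 Y187.425
M3 S818
G01 X61.596 Y187.425 F1091
G01 X61.596 Y153.119
G01 X52.293 Y153.119
G01 X52.293 Y187.425
M5
G0 X0.000 Y0.000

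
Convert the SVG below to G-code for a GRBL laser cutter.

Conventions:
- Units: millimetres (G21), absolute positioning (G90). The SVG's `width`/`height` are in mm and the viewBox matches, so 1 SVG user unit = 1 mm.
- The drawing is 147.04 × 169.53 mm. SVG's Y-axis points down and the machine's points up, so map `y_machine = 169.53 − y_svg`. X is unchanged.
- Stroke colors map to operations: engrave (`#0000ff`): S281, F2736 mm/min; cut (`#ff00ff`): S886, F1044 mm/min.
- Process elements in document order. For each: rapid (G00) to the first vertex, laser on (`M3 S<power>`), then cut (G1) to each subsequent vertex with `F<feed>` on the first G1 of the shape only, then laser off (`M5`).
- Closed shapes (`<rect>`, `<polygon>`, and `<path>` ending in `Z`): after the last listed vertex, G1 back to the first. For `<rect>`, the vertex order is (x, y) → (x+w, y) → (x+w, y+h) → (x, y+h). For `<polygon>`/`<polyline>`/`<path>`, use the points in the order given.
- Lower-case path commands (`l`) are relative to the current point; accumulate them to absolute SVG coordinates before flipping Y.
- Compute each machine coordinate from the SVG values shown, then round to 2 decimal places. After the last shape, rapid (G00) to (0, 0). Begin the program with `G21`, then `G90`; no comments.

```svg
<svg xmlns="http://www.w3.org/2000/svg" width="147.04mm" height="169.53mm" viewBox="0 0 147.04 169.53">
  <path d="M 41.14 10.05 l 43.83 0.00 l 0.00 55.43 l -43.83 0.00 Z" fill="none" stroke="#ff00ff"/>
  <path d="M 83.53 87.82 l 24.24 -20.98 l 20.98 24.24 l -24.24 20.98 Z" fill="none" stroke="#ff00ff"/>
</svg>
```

G21
G90
G00 X41.14 Y159.48
M3 S886
G1 X84.97 Y159.48 F1044
G1 X84.97 Y104.05
G1 X41.14 Y104.05
G1 X41.14 Y159.48
M5
G00 X83.53 Y81.71
M3 S886
G1 X107.77 Y102.69 F1044
G1 X128.75 Y78.45
G1 X104.51 Y57.47
G1 X83.53 Y81.71
M5
G00 X0.00 Y0.00

viewBox `0 0 147.04 169.53` with mm width/height → 1 unit = 1 mm. Flip: y_m = 169.53 − y_svg.

**Shape 1** — `<path>` rectangle, stroke `#ff00ff` → cut (S886, F1044). Machine vertices: (41.14,159.48) → (84.97,159.48) → (84.97,104.05) → (41.14,104.05) → (41.14,159.48). Closed: final G1 returns to the first vertex.

**Shape 2** — `<path>` regular polygon, stroke `#ff00ff` → cut (S886, F1044). Machine vertices: (83.53,81.71) → (107.77,102.69) → (128.75,78.45) → (104.51,57.47) → (83.53,81.71). Closed: final G1 returns to the first vertex.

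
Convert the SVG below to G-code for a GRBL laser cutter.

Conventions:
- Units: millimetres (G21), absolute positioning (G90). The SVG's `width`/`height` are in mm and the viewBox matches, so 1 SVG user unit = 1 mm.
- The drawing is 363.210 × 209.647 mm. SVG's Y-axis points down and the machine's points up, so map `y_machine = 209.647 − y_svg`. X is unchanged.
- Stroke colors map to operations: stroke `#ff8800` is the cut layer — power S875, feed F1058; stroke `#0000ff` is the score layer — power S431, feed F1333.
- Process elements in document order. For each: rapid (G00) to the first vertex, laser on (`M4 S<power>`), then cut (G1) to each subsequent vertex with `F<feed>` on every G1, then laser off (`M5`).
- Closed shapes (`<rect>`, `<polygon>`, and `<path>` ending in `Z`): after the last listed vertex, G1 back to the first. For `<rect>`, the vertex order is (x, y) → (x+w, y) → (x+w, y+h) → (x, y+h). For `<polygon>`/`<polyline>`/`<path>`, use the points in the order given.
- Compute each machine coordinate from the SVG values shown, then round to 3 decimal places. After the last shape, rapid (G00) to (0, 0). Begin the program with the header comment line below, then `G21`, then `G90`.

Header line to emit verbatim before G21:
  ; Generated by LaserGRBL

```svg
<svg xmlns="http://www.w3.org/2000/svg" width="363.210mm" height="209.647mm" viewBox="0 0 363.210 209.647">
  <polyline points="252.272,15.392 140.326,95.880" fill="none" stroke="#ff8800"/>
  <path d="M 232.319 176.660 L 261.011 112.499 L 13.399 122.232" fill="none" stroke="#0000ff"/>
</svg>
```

; Generated by LaserGRBL
G21
G90
G00 X252.272 Y194.255
M4 S875
G1 X140.326 Y113.767 F1058
M5
G00 X232.319 Y32.987
M4 S431
G1 X261.011 Y97.148 F1333
G1 X13.399 Y87.415 F1333
M5
G00 X0.000 Y0.000

1 u = 1 mm; y_m = 209.647 − y.

[1] `<polyline>` line segment, #ff8800→cut S875 F1058: (252.272,194.255) → (140.326,113.767)

[2] `<path>` open polyline, #0000ff→score S431 F1333: (232.319,32.987) → (261.011,97.148) → (13.399,87.415)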